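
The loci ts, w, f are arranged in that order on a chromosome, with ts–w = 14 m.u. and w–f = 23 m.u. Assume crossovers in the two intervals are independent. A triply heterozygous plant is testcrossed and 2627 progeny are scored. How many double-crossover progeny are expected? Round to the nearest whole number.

Map distances give recombination frequencies of 0.140 and 0.230 for the two intervals.
With no interference, expected double-crossover frequency = 0.140 × 0.230 = 0.03220.
Expected number = 0.03220 × 2627 = 84.59 ≈ 85.

85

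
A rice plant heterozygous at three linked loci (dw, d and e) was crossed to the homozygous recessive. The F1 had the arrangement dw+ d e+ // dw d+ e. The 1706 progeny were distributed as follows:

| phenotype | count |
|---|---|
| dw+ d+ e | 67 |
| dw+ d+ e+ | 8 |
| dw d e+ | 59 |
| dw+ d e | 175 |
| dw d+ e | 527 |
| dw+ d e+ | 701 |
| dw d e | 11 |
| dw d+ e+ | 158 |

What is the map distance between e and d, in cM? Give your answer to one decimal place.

20.6 cM

The two rarest classes, dw+ d+ e+ and dw d e, are the double crossovers. Comparing them with the parentals, only the d allele has switched, so d is the middle locus and the order is dw – d – e.
Crossovers in the d–e interval produce the single-crossover classes dw+ d e and dw d+ e+ (175 + 158 = 333) plus the double crossovers (19).
RF(d–e) = (333 + 19) / 1706 = 352/1706 = 0.2063 → 20.6 cM.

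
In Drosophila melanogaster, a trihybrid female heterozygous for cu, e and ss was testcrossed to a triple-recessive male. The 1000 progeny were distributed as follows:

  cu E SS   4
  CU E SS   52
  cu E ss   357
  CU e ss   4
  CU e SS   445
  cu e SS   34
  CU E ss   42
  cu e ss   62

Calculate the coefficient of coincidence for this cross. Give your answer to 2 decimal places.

The two most frequent reciprocal classes, cu E ss and CU e SS, are the parental types, so the F1 was cu E ss / CU e SS.
The two rarest classes, cu E SS and CU e ss, are the double crossovers. Comparing them with the parentals, only the ss allele has switched, so ss is the middle locus and the order is e – ss – cu.
e–ss: (114 + 8)/1000 = 0.1220; ss–cu: (76 + 8)/1000 = 0.0840.
Expected DCO frequency = 0.1220 × 0.0840 ≈ 0.01025; observed = 8/1000 ≈ 0.00800.
Coefficient of coincidence = 0.00800/0.01025 ≈ 0.78.

0.78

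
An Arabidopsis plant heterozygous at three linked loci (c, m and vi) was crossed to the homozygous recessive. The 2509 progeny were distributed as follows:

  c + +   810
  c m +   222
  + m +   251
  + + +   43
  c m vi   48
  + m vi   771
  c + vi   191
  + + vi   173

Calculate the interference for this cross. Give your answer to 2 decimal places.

0.12

The two most frequent reciprocal classes, + m vi and c + +, are the parental types, so the F1 was + m vi / c + +.
The two rarest classes, c m vi and + + +, are the double crossovers. Comparing them with the parentals, only the c allele has switched, so c is the middle locus and the order is vi – c – m.
vi–c: (442 + 91)/2509 = 0.2124; c–m: (395 + 91)/2509 = 0.1937.
Expected DCO frequency = 0.2124 × 0.1937 ≈ 0.04114; observed = 91/2509 ≈ 0.03627.
Coefficient of coincidence = 0.03627/0.04114 ≈ 0.88; interference = 1 − 0.88 = 0.12.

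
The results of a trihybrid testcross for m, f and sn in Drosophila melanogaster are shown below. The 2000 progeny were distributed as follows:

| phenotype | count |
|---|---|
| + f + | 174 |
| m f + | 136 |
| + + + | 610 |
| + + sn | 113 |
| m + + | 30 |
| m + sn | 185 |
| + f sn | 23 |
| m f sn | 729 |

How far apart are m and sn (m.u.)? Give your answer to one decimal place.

15.1 m.u.

The two most frequent reciprocal classes, + + + and m f sn, are the parental types, so the F1 was + + + / m f sn.
The two rarest classes, m + + and + f sn, are the double crossovers. Comparing them with the parentals, only the m allele has switched, so m is the middle locus and the order is f – m – sn.
Crossovers in the m–sn interval produce the single-crossover classes + + sn and m f + (113 + 136 = 249) plus the double crossovers (53).
RF(m–sn) = (249 + 53) / 2000 = 302/2000 = 0.1510 → 15.1 m.u.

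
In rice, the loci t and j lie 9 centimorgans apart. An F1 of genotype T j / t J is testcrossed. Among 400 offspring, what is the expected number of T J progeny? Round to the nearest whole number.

A map distance of 9 centimorgans corresponds to a recombination frequency of 0.090.
The F1 is T j / t J, so T J is a recombinant gamete class with expected frequency r/2 = 0.090/2 = 0.0450.
Expected number = 0.0450 × 400 = 18.00 ≈ 18.

18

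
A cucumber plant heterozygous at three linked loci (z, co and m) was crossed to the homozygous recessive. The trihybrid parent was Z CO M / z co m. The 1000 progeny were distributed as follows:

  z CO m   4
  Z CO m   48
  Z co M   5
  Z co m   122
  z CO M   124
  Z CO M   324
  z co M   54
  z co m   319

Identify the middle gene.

The two rarest classes, Z co M and z CO m, are the double crossovers. Comparing them with the parentals, only the co allele has switched, so co is the middle locus and the order is z – co – m.

co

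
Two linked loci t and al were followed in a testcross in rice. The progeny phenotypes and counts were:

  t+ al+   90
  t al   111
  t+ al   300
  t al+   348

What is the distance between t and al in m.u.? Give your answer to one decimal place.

The two most frequent classes, t+ al (300) and t al+ (348), are the parental types, so the F1 was t+ al / t al+.
The recombinant classes are t+ al+ and t al: 90 + 111 = 201.
Recombination frequency = 201/849 = 0.2367 ≈ 23.7%, i.e. 23.7 m.u.

23.7 m.u.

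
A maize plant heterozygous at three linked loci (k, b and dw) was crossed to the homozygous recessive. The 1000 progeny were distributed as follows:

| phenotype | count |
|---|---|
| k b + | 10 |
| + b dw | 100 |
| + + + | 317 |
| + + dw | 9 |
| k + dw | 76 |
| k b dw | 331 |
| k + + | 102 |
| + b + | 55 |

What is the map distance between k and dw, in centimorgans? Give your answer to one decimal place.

The two most frequent reciprocal classes, k b dw and + + +, are the parental types, so the F1 was k b dw / + + +.
The two rarest classes, k b + and + + dw, are the double crossovers. Comparing them with the parentals, only the dw allele has switched, so dw is the middle locus and the order is k – dw – b.
Crossovers in the k–dw interval produce the single-crossover classes + b dw and k + + (100 + 102 = 202) plus the double crossovers (19).
RF(k–dw) = (202 + 19) / 1000 = 221/1000 = 0.2210 → 22.1 centimorgans.

22.1 centimorgans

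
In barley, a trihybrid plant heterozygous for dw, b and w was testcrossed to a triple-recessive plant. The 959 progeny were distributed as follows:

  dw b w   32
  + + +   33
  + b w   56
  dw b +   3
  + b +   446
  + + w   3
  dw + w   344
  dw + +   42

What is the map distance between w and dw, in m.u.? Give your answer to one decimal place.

The two most frequent reciprocal classes, + b + and dw + w, are the parental types, so the F1 was + b + / dw + w.
The two rarest classes, dw b + and + + w, are the double crossovers. Comparing them with the parentals, only the dw allele has switched, so dw is the middle locus and the order is w – dw – b.
Crossovers in the w–dw interval produce the single-crossover classes + b w and dw + + (56 + 42 = 98) plus the double crossovers (6).
RF(w–dw) = (98 + 6) / 959 = 104/959 = 0.1084 → 10.8 m.u.

10.8 m.u.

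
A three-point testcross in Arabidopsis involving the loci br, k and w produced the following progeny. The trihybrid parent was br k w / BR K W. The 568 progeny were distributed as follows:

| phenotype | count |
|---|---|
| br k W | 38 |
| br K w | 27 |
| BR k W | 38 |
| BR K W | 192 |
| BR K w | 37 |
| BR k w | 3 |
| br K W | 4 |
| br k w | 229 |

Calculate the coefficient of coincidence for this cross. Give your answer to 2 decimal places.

The two rarest classes, BR k w and br K W, are the double crossovers. Comparing them with the parentals, only the br allele has switched, so br is the middle locus and the order is w – br – k.
w–br: (75 + 7)/568 = 0.1444; br–k: (65 + 7)/568 = 0.1268.
Expected DCO frequency = 0.1444 × 0.1268 ≈ 0.01831; observed = 7/568 ≈ 0.01232.
Coefficient of coincidence = 0.01232/0.01831 ≈ 0.67.

0.67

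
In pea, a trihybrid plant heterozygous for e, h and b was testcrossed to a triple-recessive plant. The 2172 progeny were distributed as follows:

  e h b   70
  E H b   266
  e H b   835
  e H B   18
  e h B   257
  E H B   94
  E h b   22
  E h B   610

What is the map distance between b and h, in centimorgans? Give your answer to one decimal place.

The two most frequent reciprocal classes, e H b and E h B, are the parental types, so the F1 was e H b / E h B.
The two rarest classes, e H B and E h b, are the double crossovers. Comparing them with the parentals, only the b allele has switched, so b is the middle locus and the order is h – b – e.
Crossovers in the h–b interval produce the single-crossover classes e h b and E H B (70 + 94 = 164) plus the double crossovers (40).
RF(h–b) = (164 + 40) / 2172 = 204/2172 = 0.0939 → 9.4 centimorgans.

9.4 centimorgans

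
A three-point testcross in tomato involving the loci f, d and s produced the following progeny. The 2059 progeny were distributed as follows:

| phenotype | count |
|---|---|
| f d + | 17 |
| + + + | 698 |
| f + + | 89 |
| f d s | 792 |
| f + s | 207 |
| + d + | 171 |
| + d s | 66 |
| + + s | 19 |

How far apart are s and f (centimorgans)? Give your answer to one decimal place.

The two most frequent reciprocal classes, + + + and f d s, are the parental types, so the F1 was + + + / f d s.
The two rarest classes, + + s and f d +, are the double crossovers. Comparing them with the parentals, only the s allele has switched, so s is the middle locus and the order is f – s – d.
Crossovers in the f–s interval produce the single-crossover classes f + + and + d s (89 + 66 = 155) plus the double crossovers (36).
RF(f–s) = (155 + 36) / 2059 = 191/2059 = 0.0928 → 9.3 centimorgans.

9.3 centimorgans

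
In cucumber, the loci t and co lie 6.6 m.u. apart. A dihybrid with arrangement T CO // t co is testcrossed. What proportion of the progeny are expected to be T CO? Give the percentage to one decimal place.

A map distance of 6.6 m.u. corresponds to a recombination frequency of 0.066.
The F1 is T CO / t co, so T CO is a parental gamete class with expected frequency (1 − r)/2 = 0.934/2 = 0.4670.
That is 0.4670 = 46.7% of the progeny.

46.7%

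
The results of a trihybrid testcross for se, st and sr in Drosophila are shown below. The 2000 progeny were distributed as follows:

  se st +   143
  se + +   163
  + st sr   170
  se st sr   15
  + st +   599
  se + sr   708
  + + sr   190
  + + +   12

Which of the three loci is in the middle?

st

The two most frequent reciprocal classes, + st + and se + sr, are the parental types, so the F1 was + st + / se + sr.
The two rarest classes, + + + and se st sr, are the double crossovers. Comparing them with the parentals, only the st allele has switched, so st is the middle locus and the order is se – st – sr.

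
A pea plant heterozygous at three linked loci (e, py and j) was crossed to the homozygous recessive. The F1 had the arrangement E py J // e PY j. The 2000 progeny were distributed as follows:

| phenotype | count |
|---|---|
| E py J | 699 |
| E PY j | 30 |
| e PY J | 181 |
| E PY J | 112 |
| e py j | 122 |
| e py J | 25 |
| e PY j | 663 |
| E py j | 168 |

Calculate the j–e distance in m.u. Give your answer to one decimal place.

The two rarest classes, e py J and E PY j, are the double crossovers. Comparing them with the parentals, only the e allele has switched, so e is the middle locus and the order is j – e – py.
Crossovers in the j–e interval produce the single-crossover classes E py j and e PY J (168 + 181 = 349) plus the double crossovers (55).
RF(j–e) = (349 + 55) / 2000 = 404/2000 = 0.2020 → 20.2 m.u.

20.2 m.u.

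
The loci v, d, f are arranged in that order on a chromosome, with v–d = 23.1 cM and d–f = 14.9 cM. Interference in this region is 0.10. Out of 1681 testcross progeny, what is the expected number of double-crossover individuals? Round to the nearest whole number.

52

Map distances give recombination frequencies of 0.231 and 0.149 for the two intervals.
With interference 0.10 (so coincidence = 0.90), expected double-crossover frequency = 0.231 × 0.149 × 0.90 = 0.03098.
Expected number = 0.03098 × 1681 = 52.07 ≈ 52.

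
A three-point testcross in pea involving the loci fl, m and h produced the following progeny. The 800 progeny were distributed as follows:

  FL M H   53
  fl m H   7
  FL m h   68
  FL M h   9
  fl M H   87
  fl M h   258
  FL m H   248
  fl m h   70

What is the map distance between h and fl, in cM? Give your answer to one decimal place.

21.4 cM

The two most frequent reciprocal classes, FL m H and fl M h, are the parental types, so the F1 was FL m H / fl M h.
The two rarest classes, fl m H and FL M h, are the double crossovers. Comparing them with the parentals, only the fl allele has switched, so fl is the middle locus and the order is h – fl – m.
Crossovers in the h–fl interval produce the single-crossover classes FL m h and fl M H (68 + 87 = 155) plus the double crossovers (16).
RF(h–fl) = (155 + 16) / 800 = 171/800 = 0.2137 → 21.4 cM.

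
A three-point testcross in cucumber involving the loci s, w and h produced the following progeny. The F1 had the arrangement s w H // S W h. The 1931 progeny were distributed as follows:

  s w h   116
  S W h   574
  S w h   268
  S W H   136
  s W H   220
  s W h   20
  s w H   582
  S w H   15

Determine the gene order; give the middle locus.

s

The two rarest classes, S w H and s W h, are the double crossovers. Comparing them with the parentals, only the s allele has switched, so s is the middle locus and the order is h – s – w.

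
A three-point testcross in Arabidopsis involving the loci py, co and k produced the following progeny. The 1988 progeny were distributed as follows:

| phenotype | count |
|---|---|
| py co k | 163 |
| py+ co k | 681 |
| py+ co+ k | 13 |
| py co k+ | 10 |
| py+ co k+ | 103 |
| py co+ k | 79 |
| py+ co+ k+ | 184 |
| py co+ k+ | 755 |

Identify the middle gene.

co

The two most frequent reciprocal classes, py+ co k and py co+ k+, are the parental types, so the F1 was py+ co k / py co+ k+.
The two rarest classes, py+ co+ k and py co k+, are the double crossovers. Comparing them with the parentals, only the co allele has switched, so co is the middle locus and the order is k – co – py.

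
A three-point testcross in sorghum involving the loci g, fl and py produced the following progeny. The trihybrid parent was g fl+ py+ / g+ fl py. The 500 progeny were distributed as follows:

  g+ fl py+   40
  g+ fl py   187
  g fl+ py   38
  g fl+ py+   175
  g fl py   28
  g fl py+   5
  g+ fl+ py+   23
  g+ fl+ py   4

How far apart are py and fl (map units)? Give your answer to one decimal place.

The two rarest classes, g fl py+ and g+ fl+ py, are the double crossovers. Comparing them with the parentals, only the fl allele has switched, so fl is the middle locus and the order is py – fl – g.
Crossovers in the py–fl interval produce the single-crossover classes g fl+ py and g+ fl py+ (38 + 40 = 78) plus the double crossovers (9).
RF(py–fl) = (78 + 9) / 500 = 87/500 = 0.1740 → 17.4 map units.

17.4 map units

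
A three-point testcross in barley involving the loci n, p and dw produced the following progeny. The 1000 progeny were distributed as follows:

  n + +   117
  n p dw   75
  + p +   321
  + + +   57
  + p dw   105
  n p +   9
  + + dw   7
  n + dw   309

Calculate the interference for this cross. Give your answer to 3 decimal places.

The two most frequent reciprocal classes, + p + and n + dw, are the parental types, so the F1 was + p + / n + dw.
The two rarest classes, n p + and + + dw, are the double crossovers. Comparing them with the parentals, only the n allele has switched, so n is the middle locus and the order is dw – n – p.
dw–n: (222 + 16)/1000 = 0.2380; n–p: (132 + 16)/1000 = 0.1480.
Expected DCO frequency = 0.2380 × 0.1480 ≈ 0.03522; observed = 16/1000 ≈ 0.01600.
Coefficient of coincidence = 0.01600/0.03522 ≈ 0.454; interference = 1 − 0.454 = 0.546.

0.546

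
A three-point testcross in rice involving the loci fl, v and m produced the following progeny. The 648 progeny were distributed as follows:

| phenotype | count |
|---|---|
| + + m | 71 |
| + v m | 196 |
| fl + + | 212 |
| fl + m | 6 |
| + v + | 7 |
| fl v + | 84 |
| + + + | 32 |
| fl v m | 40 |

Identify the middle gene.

The two most frequent reciprocal classes, fl + + and + v m, are the parental types, so the F1 was fl + + / + v m.
The two rarest classes, fl + m and + v +, are the double crossovers. Comparing them with the parentals, only the m allele has switched, so m is the middle locus and the order is fl – m – v.

m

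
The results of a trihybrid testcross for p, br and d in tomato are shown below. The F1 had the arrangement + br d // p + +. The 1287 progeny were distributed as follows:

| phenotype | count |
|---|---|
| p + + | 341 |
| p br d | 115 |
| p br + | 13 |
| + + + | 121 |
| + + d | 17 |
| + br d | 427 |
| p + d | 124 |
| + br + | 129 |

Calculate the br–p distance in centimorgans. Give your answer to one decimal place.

The two rarest classes, + + d and p br +, are the double crossovers. Comparing them with the parentals, only the br allele has switched, so br is the middle locus and the order is p – br – d.
Crossovers in the p–br interval produce the single-crossover classes p br d and + + + (115 + 121 = 236) plus the double crossovers (30).
RF(p–br) = (236 + 30) / 1287 = 266/1287 = 0.2067 → 20.7 centimorgans.

20.7 centimorgans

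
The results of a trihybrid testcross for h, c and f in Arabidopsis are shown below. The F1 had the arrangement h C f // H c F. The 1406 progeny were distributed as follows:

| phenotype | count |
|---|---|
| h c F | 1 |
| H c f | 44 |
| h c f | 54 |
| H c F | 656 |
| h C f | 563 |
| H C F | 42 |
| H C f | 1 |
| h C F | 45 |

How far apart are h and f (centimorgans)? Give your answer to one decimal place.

6.5 centimorgans

The two rarest classes, H C f and h c F, are the double crossovers. Comparing them with the parentals, only the h allele has switched, so h is the middle locus and the order is c – h – f.
Crossovers in the h–f interval produce the single-crossover classes h C F and H c f (45 + 44 = 89) plus the double crossovers (2).
RF(h–f) = (89 + 2) / 1406 = 91/1406 = 0.0647 → 6.5 centimorgans.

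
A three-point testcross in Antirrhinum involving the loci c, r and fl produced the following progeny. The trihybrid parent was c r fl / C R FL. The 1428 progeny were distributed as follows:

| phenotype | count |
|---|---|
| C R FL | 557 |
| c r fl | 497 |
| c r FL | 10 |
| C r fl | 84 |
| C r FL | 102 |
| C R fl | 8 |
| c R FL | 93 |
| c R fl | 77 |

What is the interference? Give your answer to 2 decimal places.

The two rarest classes, c r FL and C R fl, are the double crossovers. Comparing them with the parentals, only the fl allele has switched, so fl is the middle locus and the order is c – fl – r.
c–fl: (177 + 18)/1428 = 0.1366; fl–r: (179 + 18)/1428 = 0.1380.
Expected DCO frequency = 0.1366 × 0.1380 ≈ 0.01885; observed = 18/1428 ≈ 0.01261.
Coefficient of coincidence = 0.01261/0.01885 ≈ 0.67; interference = 1 − 0.67 = 0.33.

0.33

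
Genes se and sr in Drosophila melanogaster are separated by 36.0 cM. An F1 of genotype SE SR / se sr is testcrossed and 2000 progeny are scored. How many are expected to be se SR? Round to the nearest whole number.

360

A map distance of 36.0 cM corresponds to a recombination frequency of 0.360.
The F1 is SE SR / se sr, so se SR is a recombinant gamete class with expected frequency r/2 = 0.360/2 = 0.1800.
Expected number = 0.1800 × 2000 = 360.00 ≈ 360.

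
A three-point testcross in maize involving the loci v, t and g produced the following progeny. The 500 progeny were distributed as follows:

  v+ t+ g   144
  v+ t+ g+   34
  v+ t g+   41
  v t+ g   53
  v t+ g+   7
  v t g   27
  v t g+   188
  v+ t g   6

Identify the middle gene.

t

The two most frequent reciprocal classes, v+ t+ g and v t g+, are the parental types, so the F1 was v+ t+ g / v t g+.
The two rarest classes, v+ t g and v t+ g+, are the double crossovers. Comparing them with the parentals, only the t allele has switched, so t is the middle locus and the order is v – t – g.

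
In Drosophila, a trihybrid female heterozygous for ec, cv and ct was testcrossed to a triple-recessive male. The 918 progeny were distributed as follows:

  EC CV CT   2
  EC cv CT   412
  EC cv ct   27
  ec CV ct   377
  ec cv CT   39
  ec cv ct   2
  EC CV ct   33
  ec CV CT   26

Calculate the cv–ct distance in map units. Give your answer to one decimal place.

The two most frequent reciprocal classes, EC cv CT and ec CV ct, are the parental types, so the F1 was EC cv CT / ec CV ct.
The two rarest classes, EC CV CT and ec cv ct, are the double crossovers. Comparing them with the parentals, only the cv allele has switched, so cv is the middle locus and the order is ec – cv – ct.
Crossovers in the cv–ct interval produce the single-crossover classes EC cv ct and ec CV CT (27 + 26 = 53) plus the double crossovers (4).
RF(cv–ct) = (53 + 4) / 918 = 57/918 = 0.0621 → 6.2 map units.

6.2 map units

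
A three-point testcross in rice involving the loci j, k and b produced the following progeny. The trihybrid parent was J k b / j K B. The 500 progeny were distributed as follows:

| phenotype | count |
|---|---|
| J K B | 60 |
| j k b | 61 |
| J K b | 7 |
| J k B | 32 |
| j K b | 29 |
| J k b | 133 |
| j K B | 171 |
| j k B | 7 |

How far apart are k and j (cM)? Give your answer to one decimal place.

27.0 cM

The two rarest classes, J K b and j k B, are the double crossovers. Comparing them with the parentals, only the k allele has switched, so k is the middle locus and the order is b – k – j.
Crossovers in the k–j interval produce the single-crossover classes j k b and J K B (61 + 60 = 121) plus the double crossovers (14).
RF(k–j) = (121 + 14) / 500 = 135/500 = 0.2700 → 27.0 cM.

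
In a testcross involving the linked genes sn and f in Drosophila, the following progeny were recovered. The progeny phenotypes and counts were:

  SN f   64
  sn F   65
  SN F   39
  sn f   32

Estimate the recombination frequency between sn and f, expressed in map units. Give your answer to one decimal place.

35.5 map units

The two most frequent classes, SN f (64) and sn F (65), are the parental types, so the F1 was SN f / sn F.
The recombinant classes are SN F and sn f: 39 + 32 = 71.
Recombination frequency = 71/200 = 0.3550 ≈ 35.5%, i.e. 35.5 map units.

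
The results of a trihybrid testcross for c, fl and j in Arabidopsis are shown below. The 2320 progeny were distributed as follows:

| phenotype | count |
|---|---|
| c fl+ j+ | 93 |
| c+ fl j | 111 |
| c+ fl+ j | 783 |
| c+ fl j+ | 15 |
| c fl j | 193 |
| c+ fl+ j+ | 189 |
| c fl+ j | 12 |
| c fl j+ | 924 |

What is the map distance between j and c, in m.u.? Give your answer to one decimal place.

17.6 m.u.

The two most frequent reciprocal classes, c+ fl+ j and c fl j+, are the parental types, so the F1 was c+ fl+ j / c fl j+.
The two rarest classes, c fl+ j and c+ fl j+, are the double crossovers. Comparing them with the parentals, only the c allele has switched, so c is the middle locus and the order is fl – c – j.
Crossovers in the c–j interval produce the single-crossover classes c+ fl+ j+ and c fl j (189 + 193 = 382) plus the double crossovers (27).
RF(c–j) = (382 + 27) / 2320 = 409/2320 = 0.1763 → 17.6 m.u.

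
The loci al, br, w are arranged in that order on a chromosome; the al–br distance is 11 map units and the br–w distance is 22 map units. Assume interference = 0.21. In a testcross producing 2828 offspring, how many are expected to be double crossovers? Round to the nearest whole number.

Map distances give recombination frequencies of 0.110 and 0.220 for the two intervals.
With interference 0.21 (so coincidence = 0.79), expected double-crossover frequency = 0.110 × 0.220 × 0.79 = 0.01912.
Expected number = 0.01912 × 2828 = 54.07 ≈ 54.

54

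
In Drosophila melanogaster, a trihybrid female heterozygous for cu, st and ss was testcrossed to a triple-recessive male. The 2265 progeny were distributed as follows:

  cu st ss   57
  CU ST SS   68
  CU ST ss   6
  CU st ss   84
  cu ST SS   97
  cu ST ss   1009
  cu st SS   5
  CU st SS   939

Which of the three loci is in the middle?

The two most frequent reciprocal classes, CU st SS and cu ST ss, are the parental types, so the F1 was CU st SS / cu ST ss.
The two rarest classes, cu st SS and CU ST ss, are the double crossovers. Comparing them with the parentals, only the cu allele has switched, so cu is the middle locus and the order is ss – cu – st.

cu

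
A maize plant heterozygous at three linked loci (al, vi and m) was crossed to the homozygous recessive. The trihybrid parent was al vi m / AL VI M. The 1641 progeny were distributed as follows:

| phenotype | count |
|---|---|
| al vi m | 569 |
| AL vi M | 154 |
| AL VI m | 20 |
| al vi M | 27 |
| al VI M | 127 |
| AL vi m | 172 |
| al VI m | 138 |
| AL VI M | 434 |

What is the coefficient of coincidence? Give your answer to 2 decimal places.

0.66

The two rarest classes, al vi M and AL VI m, are the double crossovers. Comparing them with the parentals, only the m allele has switched, so m is the middle locus and the order is al – m – vi.
al–m: (299 + 47)/1641 = 0.2108; m–vi: (292 + 47)/1641 = 0.2066.
Expected DCO frequency = 0.2108 × 0.2066 ≈ 0.04355; observed = 47/1641 ≈ 0.02864.
Coefficient of coincidence = 0.02864/0.04355 ≈ 0.66.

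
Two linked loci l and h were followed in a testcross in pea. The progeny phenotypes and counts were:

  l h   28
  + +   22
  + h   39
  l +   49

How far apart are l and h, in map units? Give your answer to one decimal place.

The two most frequent classes, + h (39) and l + (49), are the parental types, so the F1 was + h / l +.
The recombinant classes are + + and l h: 22 + 28 = 50.
Recombination frequency = 50/138 = 0.3623 ≈ 36.2%, i.e. 36.2 map units.

36.2 map units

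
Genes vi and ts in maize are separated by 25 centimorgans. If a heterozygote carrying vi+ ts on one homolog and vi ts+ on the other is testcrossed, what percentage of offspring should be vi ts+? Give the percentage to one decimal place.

A map distance of 25 centimorgans corresponds to a recombination frequency of 0.250.
The F1 is vi+ ts / vi ts+, so vi ts+ is a parental gamete class with expected frequency (1 − r)/2 = 0.750/2 = 0.3750.
That is 0.3750 = 37.5% of the progeny.

37.5%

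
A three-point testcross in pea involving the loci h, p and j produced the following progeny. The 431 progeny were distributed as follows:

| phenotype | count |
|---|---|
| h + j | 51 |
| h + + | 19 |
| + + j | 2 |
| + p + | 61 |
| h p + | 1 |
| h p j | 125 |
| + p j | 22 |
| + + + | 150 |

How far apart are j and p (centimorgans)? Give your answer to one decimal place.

26.7 centimorgans

The two most frequent reciprocal classes, + + + and h p j, are the parental types, so the F1 was + + + / h p j.
The two rarest classes, + + j and h p +, are the double crossovers. Comparing them with the parentals, only the j allele has switched, so j is the middle locus and the order is h – j – p.
Crossovers in the j–p interval produce the single-crossover classes + p + and h + j (61 + 51 = 112) plus the double crossovers (3).
RF(j–p) = (112 + 3) / 431 = 115/431 = 0.2668 → 26.7 centimorgans.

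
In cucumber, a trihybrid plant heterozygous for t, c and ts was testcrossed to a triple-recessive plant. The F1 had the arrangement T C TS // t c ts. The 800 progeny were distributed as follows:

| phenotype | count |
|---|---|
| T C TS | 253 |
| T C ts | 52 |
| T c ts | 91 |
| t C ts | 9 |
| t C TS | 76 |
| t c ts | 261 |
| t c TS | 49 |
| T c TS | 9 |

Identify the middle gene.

The two rarest classes, T c TS and t C ts, are the double crossovers. Comparing them with the parentals, only the c allele has switched, so c is the middle locus and the order is ts – c – t.

c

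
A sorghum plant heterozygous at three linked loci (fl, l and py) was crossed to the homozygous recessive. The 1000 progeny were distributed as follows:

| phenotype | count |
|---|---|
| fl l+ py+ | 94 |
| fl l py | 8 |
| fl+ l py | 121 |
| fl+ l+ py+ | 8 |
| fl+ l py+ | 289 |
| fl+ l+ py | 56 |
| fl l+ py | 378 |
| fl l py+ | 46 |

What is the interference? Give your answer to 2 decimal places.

0.41

The two most frequent reciprocal classes, fl+ l py+ and fl l+ py, are the parental types, so the F1 was fl+ l py+ / fl l+ py.
The two rarest classes, fl+ l+ py+ and fl l py, are the double crossovers. Comparing them with the parentals, only the l allele has switched, so l is the middle locus and the order is fl – l – py.
fl–l: (102 + 16)/1000 = 0.1180; l–py: (215 + 16)/1000 = 0.2310.
Expected DCO frequency = 0.1180 × 0.2310 ≈ 0.02726; observed = 16/1000 ≈ 0.01600.
Coefficient of coincidence = 0.01600/0.02726 ≈ 0.59; interference = 1 − 0.59 = 0.41.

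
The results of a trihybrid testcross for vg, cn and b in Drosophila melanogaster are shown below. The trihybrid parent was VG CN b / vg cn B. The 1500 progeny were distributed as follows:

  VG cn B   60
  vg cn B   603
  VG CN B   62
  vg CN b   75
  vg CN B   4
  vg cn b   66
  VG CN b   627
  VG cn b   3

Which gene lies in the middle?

cn

The two rarest classes, VG cn b and vg CN B, are the double crossovers. Comparing them with the parentals, only the cn allele has switched, so cn is the middle locus and the order is b – cn – vg.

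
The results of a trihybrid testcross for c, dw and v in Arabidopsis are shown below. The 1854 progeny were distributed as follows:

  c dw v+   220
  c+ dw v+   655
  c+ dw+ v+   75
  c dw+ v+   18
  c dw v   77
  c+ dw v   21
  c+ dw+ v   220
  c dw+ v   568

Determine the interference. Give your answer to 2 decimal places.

0.21

The two most frequent reciprocal classes, c dw+ v and c+ dw v+, are the parental types, so the F1 was c dw+ v / c+ dw v+.
The two rarest classes, c dw+ v+ and c+ dw v, are the double crossovers. Comparing them with the parentals, only the v allele has switched, so v is the middle locus and the order is dw – v – c.
dw–v: (152 + 39)/1854 = 0.1030; v–c: (440 + 39)/1854 = 0.2584.
Expected DCO frequency = 0.1030 × 0.2584 ≈ 0.02662; observed = 39/1854 ≈ 0.02104.
Coefficient of coincidence = 0.02104/0.02662 ≈ 0.79; interference = 1 − 0.79 = 0.21.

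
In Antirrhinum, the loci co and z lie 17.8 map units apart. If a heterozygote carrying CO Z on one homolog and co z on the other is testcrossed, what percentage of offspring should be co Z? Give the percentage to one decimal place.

A map distance of 17.8 map units corresponds to a recombination frequency of 0.178.
The F1 is CO Z / co z, so co Z is a recombinant gamete class with expected frequency r/2 = 0.178/2 = 0.0890.
That is 0.0890 = 8.9% of the progeny.

8.9%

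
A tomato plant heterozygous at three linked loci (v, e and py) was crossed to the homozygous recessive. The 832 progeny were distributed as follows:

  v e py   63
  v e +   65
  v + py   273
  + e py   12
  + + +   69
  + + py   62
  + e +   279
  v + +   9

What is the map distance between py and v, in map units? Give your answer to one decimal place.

17.8 map units

The two most frequent reciprocal classes, + e + and v + py, are the parental types, so the F1 was + e + / v + py.
The two rarest classes, + e py and v + +, are the double crossovers. Comparing them with the parentals, only the py allele has switched, so py is the middle locus and the order is e – py – v.
Crossovers in the py–v interval produce the single-crossover classes v e + and + + py (65 + 62 = 127) plus the double crossovers (21).
RF(py–v) = (127 + 21) / 832 = 148/832 = 0.1779 → 17.8 map units.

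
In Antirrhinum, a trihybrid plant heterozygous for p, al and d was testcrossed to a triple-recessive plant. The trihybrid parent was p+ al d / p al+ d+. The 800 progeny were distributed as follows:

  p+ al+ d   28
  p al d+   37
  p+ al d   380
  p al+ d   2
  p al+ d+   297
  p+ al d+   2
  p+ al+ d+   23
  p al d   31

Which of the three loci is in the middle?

d

The two rarest classes, p+ al d+ and p al+ d, are the double crossovers. Comparing them with the parentals, only the d allele has switched, so d is the middle locus and the order is p – d – al.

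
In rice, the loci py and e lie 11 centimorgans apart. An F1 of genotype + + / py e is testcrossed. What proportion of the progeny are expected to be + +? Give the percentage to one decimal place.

A map distance of 11 centimorgans corresponds to a recombination frequency of 0.110.
The F1 is + + / py e, so + + is a parental gamete class with expected frequency (1 − r)/2 = 0.890/2 = 0.4450.
That is 0.4450 = 44.5% of the progeny.

44.5%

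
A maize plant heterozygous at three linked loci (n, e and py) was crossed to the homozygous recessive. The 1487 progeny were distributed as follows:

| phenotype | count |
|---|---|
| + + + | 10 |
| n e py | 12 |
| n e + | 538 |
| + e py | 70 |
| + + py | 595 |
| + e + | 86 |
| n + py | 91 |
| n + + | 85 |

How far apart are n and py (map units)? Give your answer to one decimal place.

13.4 map units

The two most frequent reciprocal classes, n e + and + + py, are the parental types, so the F1 was n e + / + + py.
The two rarest classes, n e py and + + +, are the double crossovers. Comparing them with the parentals, only the py allele has switched, so py is the middle locus and the order is n – py – e.
Crossovers in the n–py interval produce the single-crossover classes + e + and n + py (86 + 91 = 177) plus the double crossovers (22).
RF(n–py) = (177 + 22) / 1487 = 199/1487 = 0.1338 → 13.4 map units.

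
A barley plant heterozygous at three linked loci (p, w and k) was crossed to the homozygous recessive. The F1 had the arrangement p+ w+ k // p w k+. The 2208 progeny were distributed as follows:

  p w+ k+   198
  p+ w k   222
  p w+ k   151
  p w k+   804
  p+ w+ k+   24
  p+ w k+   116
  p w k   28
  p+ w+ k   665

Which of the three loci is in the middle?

k

The two rarest classes, p+ w+ k+ and p w k, are the double crossovers. Comparing them with the parentals, only the k allele has switched, so k is the middle locus and the order is p – k – w.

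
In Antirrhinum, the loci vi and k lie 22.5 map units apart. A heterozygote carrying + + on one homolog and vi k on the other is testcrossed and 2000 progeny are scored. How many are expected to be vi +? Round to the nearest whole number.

225

A map distance of 22.5 map units corresponds to a recombination frequency of 0.225.
The F1 is + + / vi k, so vi + is a recombinant gamete class with expected frequency r/2 = 0.225/2 = 0.1125.
Expected number = 0.1125 × 2000 = 225.00 ≈ 225.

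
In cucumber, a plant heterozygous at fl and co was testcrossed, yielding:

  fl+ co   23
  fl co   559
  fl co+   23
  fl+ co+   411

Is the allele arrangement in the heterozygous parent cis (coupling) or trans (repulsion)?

The two most frequent classes are fl+ co+ (411) and fl co (559); these are the parental (non-recombinant) types.
So the F1 carried fl+ co+ on one chromosome and fl co on the other — the recessive alleles are on the same chromosome (cis / coupling).

cis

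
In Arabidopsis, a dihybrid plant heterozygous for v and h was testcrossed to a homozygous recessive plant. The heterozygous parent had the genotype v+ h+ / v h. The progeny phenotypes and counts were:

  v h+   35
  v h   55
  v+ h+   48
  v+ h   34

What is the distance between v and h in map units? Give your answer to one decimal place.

40.1 map units

The recombinant classes are v+ h and v h+: 34 + 35 = 69.
Recombination frequency = 69/172 = 0.4012 ≈ 40.1%, i.e. 40.1 map units.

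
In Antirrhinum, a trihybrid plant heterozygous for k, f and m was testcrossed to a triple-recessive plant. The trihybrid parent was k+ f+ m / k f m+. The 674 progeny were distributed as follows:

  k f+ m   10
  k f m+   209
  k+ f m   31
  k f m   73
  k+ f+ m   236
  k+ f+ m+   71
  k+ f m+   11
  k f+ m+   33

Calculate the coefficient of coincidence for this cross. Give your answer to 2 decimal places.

The two rarest classes, k f+ m and k+ f m+, are the double crossovers. Comparing them with the parentals, only the k allele has switched, so k is the middle locus and the order is m – k – f.
m–k: (144 + 21)/674 = 0.2448; k–f: (64 + 21)/674 = 0.1261.
Expected DCO frequency = 0.2448 × 0.1261 ≈ 0.03087; observed = 21/674 ≈ 0.03116.
Coefficient of coincidence = 0.03116/0.03087 ≈ 1.01.

1.01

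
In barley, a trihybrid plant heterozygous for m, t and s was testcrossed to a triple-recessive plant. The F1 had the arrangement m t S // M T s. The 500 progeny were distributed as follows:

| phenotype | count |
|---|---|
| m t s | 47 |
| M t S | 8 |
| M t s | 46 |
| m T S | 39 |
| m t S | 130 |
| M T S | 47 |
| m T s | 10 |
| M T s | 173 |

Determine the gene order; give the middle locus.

The two rarest classes, M t S and m T s, are the double crossovers. Comparing them with the parentals, only the m allele has switched, so m is the middle locus and the order is t – m – s.

m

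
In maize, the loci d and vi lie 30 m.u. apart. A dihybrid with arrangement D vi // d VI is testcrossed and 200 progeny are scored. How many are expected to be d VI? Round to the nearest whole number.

70

A map distance of 30 m.u. corresponds to a recombination frequency of 0.300.
The F1 is D vi / d VI, so d VI is a parental gamete class with expected frequency (1 − r)/2 = 0.700/2 = 0.3500.
Expected number = 0.3500 × 200 = 70.00 ≈ 70.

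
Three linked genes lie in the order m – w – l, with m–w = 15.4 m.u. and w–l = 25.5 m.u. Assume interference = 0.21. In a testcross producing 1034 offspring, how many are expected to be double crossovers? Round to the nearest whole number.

32

Map distances give recombination frequencies of 0.154 and 0.255 for the two intervals.
With interference 0.21 (so coincidence = 0.79), expected double-crossover frequency = 0.154 × 0.255 × 0.79 = 0.03102.
Expected number = 0.03102 × 1034 = 32.08 ≈ 32.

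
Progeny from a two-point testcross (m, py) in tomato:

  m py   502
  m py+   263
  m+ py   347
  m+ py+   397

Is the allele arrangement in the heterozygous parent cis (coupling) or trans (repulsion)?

cis

The two most frequent classes are m+ py+ (397) and m py (502); these are the parental (non-recombinant) types.
So the F1 carried m+ py+ on one chromosome and m py on the other — the recessive alleles are on the same chromosome (cis / coupling).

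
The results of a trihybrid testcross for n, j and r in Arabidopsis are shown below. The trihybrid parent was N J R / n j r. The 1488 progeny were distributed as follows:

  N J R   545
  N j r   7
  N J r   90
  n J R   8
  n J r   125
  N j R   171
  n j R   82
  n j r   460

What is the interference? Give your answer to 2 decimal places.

The two rarest classes, n J R and N j r, are the double crossovers. Comparing them with the parentals, only the n allele has switched, so n is the middle locus and the order is j – n – r.
j–n: (296 + 15)/1488 = 0.2090; n–r: (172 + 15)/1488 = 0.1257.
Expected DCO frequency = 0.2090 × 0.1257 ≈ 0.02627; observed = 15/1488 ≈ 0.01008.
Coefficient of coincidence = 0.01008/0.02627 ≈ 0.38; interference = 1 − 0.38 = 0.62.

0.62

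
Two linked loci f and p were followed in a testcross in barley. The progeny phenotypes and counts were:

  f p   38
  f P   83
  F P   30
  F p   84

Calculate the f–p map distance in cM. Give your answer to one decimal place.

The two most frequent classes, F p (84) and f P (83), are the parental types, so the F1 was F p / f P.
The recombinant classes are F P and f p: 30 + 38 = 68.
Recombination frequency = 68/235 = 0.2894 ≈ 28.9%, i.e. 28.9 cM.

28.9 cM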